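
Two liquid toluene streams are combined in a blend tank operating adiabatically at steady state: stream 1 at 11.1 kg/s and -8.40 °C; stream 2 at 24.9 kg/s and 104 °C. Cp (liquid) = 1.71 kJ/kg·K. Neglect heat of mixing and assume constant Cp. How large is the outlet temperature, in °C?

T_out = 69.3 °C

Adiabatic, steady state ⇒ Σ ṁᵢCp,ᵢ(T_out − Tᵢ) = 0
Σ ṁᵢCp,ᵢTᵢ = 11.1×1.71×-8.40 + 24.9×1.71×104 = 4268.8
Σ ṁᵢCp,ᵢ = 11.1×1.71 + 24.9×1.71 = 61.56
T_out = 4268.8 / 61.56 = 69.343 °C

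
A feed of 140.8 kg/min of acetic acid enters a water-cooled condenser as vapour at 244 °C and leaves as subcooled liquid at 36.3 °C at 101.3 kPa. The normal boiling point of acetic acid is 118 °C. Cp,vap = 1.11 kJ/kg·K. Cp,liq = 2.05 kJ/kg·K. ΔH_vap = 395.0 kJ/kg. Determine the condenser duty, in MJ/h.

vapour 244→118 °C: -139.86 kJ/kg
condensation at 118 °C: -395 kJ/kg
liquid 118→36.3 °C: -167.48 kJ/kg
Δh = -139.86 + -395 + -167.48 = -702.35 kJ/kg
Q = ṁ·Δh = 140.8 kg/min × -702.35 kJ/kg = -98890 kJ/min
|Q| = 1648.2 kW = 5933.4 MJ/h

Q_c = 5930 MJ/h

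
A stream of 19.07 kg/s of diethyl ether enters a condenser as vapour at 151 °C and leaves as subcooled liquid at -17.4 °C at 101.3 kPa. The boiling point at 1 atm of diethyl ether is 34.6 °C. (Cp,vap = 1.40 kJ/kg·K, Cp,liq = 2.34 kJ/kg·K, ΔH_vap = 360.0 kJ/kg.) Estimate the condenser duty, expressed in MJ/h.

vapour 151→34.6 °C: -162.96 kJ/kg
condensation at 34.6 °C: -360 kJ/kg
liquid 34.6→-17.4 °C: -121.68 kJ/kg
Δh = -162.96 + -360 + -121.68 = -644.64 kJ/kg
Q = ṁ·Δh = 19.07 kg/s × -644.64 kJ/kg = -12293 kJ/s
|Q| = 12293 kW = 44256 MJ/h

Q_c = 44300 MJ/h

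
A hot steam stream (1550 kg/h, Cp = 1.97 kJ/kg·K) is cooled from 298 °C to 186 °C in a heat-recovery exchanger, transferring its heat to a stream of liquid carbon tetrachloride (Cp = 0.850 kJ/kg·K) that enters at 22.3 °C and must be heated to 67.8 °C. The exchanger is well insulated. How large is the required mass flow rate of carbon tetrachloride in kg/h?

Heat released by hot stream: Q = 1550 × 1.97 × (298 − 186) = 341990 kJ/h
Energy balance on cold side (adiabatic exchanger): Q = ṁ_c·Cp_c·(T_c,out − T_c,in)
ṁ_c = 341990 / [0.850 × (67.8 − 22.3)] = 8842.7 kg/h

ṁ_c = 8840 kg/h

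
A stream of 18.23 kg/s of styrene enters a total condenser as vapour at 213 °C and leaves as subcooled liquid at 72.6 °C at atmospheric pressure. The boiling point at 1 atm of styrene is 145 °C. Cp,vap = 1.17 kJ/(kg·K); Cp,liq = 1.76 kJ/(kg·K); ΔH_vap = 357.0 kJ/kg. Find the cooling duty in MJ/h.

Q_c = 37000 MJ/h

vapour 213→145 °C: -79.56 kJ/kg
condensation at 145 °C: -357 kJ/kg
liquid 145→72.6 °C: -127.42 kJ/kg
Δh = -79.56 + -357 + -127.42 = -563.98 kJ/kg
Q = ṁ·Δh = 18.23 kg/s × -563.98 kJ/kg = -10281 kJ/s
|Q| = 10281 kW = 37013 MJ/h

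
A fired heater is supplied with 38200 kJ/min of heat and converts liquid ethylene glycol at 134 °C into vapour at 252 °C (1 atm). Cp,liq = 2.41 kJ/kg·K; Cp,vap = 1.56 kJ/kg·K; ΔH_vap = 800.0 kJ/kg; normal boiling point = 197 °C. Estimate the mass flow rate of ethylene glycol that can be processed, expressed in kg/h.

ṁ = 2210 kg/h

Δh = 2.41×(197−134) + 800.0 + 1.56×(252−197) = 1037.6 kJ/kg
Q = 38200 kJ/min = 636.67 kJ/s = 2.292e+06 kJ/h
ṁ = Q/Δh = 2.292e+06 / 1037.6 = 2208.9 kg/h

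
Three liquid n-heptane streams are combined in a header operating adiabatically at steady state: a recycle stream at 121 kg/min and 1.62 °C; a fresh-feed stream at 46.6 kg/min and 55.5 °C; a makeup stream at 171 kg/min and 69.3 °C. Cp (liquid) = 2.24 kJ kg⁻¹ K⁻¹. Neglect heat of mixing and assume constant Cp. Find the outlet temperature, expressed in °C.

No heat crosses the boundary, so H_out = H_in.
T_out = Σ ṁᵢCp,ᵢTᵢ / Σ ṁᵢCp,ᵢ
      = 32777 / 758.46 = 43.215 °C

T_out = 43.2 °C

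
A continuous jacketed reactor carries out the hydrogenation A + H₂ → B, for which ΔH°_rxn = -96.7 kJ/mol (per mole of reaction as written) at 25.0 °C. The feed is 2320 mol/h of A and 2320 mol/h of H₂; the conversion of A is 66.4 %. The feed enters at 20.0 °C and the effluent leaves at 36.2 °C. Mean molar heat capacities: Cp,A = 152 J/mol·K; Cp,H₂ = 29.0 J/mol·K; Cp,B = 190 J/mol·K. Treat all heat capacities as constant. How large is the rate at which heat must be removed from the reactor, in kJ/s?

Q_out = 39.4 kJ/s

Extent of reaction ξ = 0.664 × 2320 = 1540.5 mol/h
Reaction term: ξ·ΔH°_rxn = 1540.5 × -96.7 = -148960 kJ/h
Sensible, feed 20.0→25 °C: 2099.6 kJ/h
Outlet flows (mol/h): A 779.52, H₂ 779.52, B 1540.5
Sensible, products 25→36.2 °C: 4858.4 kJ/h
Q = ΔH = -142010 kJ/h = -39.446 kW
Heat removed = 39.446 kJ/s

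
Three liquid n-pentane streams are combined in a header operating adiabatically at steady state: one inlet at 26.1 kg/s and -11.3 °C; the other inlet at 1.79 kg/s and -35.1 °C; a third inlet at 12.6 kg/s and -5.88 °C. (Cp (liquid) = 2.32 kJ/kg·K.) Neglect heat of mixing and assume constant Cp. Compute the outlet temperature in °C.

T_out = -10.7 °C

Adiabatic, steady state ⇒ Σ ṁᵢCp,ᵢ(T_out − Tᵢ) = 0
Σ ṁᵢCp,ᵢTᵢ = 26.1×2.32×-11.3 + 1.79×2.32×-35.1 + 12.6×2.32×-5.88 = -1001.9
Σ ṁᵢCp,ᵢ = 26.1×2.32 + 1.79×2.32 + 12.6×2.32 = 93.937
T_out = -1001.9 / 93.937 = -10.666 °C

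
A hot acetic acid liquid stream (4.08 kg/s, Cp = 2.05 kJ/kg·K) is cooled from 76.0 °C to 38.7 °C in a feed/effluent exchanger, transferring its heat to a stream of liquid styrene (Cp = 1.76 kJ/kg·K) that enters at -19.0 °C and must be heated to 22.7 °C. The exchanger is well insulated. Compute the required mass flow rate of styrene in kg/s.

Heat released by hot stream: Q = 4.08 × 2.05 × (76.0 − 38.7) = 311.98 kJ/s
Energy balance on cold side (adiabatic exchanger): Q = ṁ_c·Cp_c·(T_c,out − T_c,in)
ṁ_c = 311.98 / [1.76 × (22.7 − -19.0)] = 4.2508 kg/s

ṁ_c = 4.25 kg/s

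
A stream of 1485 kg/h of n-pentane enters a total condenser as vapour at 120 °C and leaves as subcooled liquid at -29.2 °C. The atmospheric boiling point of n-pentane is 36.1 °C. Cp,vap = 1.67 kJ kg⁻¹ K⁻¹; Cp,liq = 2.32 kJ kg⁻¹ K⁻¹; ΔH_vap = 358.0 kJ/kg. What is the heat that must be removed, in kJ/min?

vapour 120→36.1 °C: -140.11 kJ/kg
condensation at 36.1 °C: -358 kJ/kg
liquid 36.1→-29.2 °C: -151.5 kJ/kg
Δh = -140.11 + -358 + -151.5 = -649.61 kJ/kg
Q = ṁ·Δh = 1485 kg/h × -649.61 kJ/kg = -964670 kJ/h
|Q| = 267.96 kW = 16078 kJ/min

Q_c = 16100 kJ/min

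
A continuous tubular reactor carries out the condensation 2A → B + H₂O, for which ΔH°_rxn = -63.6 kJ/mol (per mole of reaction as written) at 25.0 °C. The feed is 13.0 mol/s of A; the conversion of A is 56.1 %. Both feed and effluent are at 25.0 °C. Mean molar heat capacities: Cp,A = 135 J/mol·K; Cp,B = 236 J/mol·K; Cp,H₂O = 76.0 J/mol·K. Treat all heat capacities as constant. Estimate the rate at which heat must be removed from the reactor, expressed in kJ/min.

Q_out = 13900 kJ/min

Extent of reaction ξ = 0.561 × 13.0 / 2 = 3.6465 mol/s
Reaction term: ξ·ΔH°_rxn = 3.6465 × -63.6 = -231.92 kJ/s
Q = ΔH = -231.92 kJ/s = -231.92 kW
Heat removed = 13915 kJ/min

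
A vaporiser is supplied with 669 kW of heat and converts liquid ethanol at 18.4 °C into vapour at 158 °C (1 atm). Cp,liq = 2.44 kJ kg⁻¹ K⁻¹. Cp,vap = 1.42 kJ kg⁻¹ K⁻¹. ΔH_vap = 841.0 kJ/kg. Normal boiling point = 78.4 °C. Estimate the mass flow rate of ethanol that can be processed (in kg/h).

ṁ = 2190 kg/h

Δh = 2.44×(78.4−18.4) + 841.0 + 1.42×(158−78.4) = 1100.4 kJ/kg
Q = 669 kW = 669 kJ/s = 2.4084e+06 kJ/h
ṁ = Q/Δh = 2.4084e+06 / 1100.4 = 2188.6 kg/h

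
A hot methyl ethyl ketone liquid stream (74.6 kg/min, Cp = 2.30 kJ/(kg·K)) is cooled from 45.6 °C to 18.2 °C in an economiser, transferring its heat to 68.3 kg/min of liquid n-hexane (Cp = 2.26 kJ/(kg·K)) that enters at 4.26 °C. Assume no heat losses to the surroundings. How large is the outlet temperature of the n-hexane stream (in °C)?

Heat released by hot stream: Q = 74.6 × 2.30 × (45.6 − 18.2) = 4701.3 kJ/min
Energy balance on cold side (adiabatic exchanger): Q = ṁ_c·Cp_c·(T_c,out − T_c,in)
T_c,out = 4.26 + 4701.3/(68.3 × 2.26) = 34.717 °C

T_c,out = 34.7 °C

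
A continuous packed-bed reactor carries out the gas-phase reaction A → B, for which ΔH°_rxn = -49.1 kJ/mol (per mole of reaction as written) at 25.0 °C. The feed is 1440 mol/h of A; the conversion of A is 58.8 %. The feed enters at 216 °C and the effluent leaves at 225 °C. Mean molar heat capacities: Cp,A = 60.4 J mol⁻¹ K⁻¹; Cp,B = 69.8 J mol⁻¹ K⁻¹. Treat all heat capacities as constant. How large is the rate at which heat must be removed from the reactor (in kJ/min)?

Extent of reaction ξ = 0.588 × 1440 = 846.72 mol/h
Reaction term: ξ·ΔH°_rxn = 846.72 × -49.1 = -41574 kJ/h
Sensible, feed 216→25 °C: -16612 kJ/h
Outlet flows (mol/h): A 593.28, B 846.72
Sensible, products 25→225 °C: 18987 kJ/h
Q = ΔH = -39199 kJ/h = -10.889 kW
Heat removed = 653.32 kJ/min

Q_out = 653 kJ/min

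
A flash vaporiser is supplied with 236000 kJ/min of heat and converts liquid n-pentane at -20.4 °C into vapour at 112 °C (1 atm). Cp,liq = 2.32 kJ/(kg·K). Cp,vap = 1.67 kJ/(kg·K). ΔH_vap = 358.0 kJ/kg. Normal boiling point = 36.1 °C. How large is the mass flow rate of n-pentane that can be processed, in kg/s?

ṁ = 6.39 kg/s

Δh = 2.32×(36.1−-20.4) + 358.0 + 1.67×(112−36.1) = 615.83 kJ/kg
Q = 236000 kJ/min = 3933.3 kJ/s = 3933.3 kJ/s
ṁ = Q/Δh = 3933.3 / 615.83 = 6.387 kg/s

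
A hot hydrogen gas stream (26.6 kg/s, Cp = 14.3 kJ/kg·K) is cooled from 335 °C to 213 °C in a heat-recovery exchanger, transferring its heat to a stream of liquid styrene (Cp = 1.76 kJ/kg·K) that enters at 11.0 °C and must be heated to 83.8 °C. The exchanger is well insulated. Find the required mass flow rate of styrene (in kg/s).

ṁ_c = 362 kg/s

Heat released by hot stream: Q = 26.6 × 14.3 × (335 − 213) = 46406 kJ/s
Energy balance on cold side (adiabatic exchanger): Q = ṁ_c·Cp_c·(T_c,out − T_c,in)
ṁ_c = 46406 / [1.76 × (83.8 − 11.0)] = 362.19 kg/s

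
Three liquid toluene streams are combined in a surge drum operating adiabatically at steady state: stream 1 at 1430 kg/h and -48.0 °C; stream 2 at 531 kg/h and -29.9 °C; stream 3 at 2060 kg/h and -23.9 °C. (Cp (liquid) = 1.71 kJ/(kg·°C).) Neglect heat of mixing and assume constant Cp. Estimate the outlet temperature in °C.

T_out = -33.3 °C

Energy balance with Q = 0: Σ ṁᵢCp,ᵢ(T_out − Tᵢ) = 0
Σ ṁᵢCp,ᵢTᵢ = 1430×1.71×-48.0 + 531×1.71×-29.9 + 2060×1.71×-23.9 = -228710
Σ ṁᵢCp,ᵢ = 1430×1.71 + 531×1.71 + 2060×1.71 = 6875.9
T_out = -228710 / 6875.9 = -33.263 °C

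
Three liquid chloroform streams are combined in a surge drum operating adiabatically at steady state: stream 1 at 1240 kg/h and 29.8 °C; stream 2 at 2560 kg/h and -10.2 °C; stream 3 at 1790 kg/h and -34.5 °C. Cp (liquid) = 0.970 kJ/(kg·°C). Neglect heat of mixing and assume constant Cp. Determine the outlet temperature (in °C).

T_out = -9.11 °C

Energy balance with Q = 0: Σ ṁᵢCp,ᵢ(T_out − Tᵢ) = 0
T_out = Σ ṁᵢCp,ᵢTᵢ / Σ ṁᵢCp,ᵢ
      = -49388 / 5422.3 = -9.1082 °C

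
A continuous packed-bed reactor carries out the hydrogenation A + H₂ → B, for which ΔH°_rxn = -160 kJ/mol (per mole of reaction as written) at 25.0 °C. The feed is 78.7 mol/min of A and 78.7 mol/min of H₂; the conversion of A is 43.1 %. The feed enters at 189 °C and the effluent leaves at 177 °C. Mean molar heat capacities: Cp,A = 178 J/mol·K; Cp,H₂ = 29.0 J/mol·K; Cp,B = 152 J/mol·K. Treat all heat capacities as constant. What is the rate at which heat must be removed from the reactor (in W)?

Q_out = 98400 W

Extent of reaction ξ = 0.431 × 78.7 = 33.92 mol/min
Reaction term: ξ·ΔH°_rxn = 33.92 × -160 = -5427.2 kJ/min
Sensible, feed 189→25 °C: -2671.7 kJ/min
Outlet flows (mol/min): A 44.78, H₂ 44.78, B 33.92
Sensible, products 25→177 °C: 2192.6 kJ/min
Q = ΔH = -5906.2 kJ/min = -98.437 kW
Heat removed = 98437 W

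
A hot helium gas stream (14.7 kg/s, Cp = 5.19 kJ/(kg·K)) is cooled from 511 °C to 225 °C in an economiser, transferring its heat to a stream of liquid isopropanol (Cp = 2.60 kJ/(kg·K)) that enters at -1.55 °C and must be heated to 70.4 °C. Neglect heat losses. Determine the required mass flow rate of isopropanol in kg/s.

Heat released by hot stream: Q = 14.7 × 5.19 × (511 − 225) = 21820 kJ/s
Energy balance on cold side (adiabatic exchanger): Q = ṁ_c·Cp_c·(T_c,out − T_c,in)
ṁ_c = 21820 / [2.60 × (70.4 − -1.55)] = 116.64 kg/s

ṁ_c = 117 kg/s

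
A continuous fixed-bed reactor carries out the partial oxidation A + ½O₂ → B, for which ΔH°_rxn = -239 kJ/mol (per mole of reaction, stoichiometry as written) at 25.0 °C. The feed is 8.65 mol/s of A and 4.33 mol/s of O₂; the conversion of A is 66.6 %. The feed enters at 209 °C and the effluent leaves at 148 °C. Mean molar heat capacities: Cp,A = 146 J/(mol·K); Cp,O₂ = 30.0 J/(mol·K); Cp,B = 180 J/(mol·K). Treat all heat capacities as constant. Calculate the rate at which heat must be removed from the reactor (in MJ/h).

Q_out = 5210 MJ/h

Extent of reaction ξ = 0.666 × 8.65 = 5.7609 mol/s
Reaction term: ξ·ΔH°_rxn = 5.7609 × -239 = -1376.9 kJ/s
Sensible, feed 209→25 °C: -256.28 kJ/s
Outlet flows (mol/s): A 2.8891, O₂ 1.4495, B 5.7609
Sensible, products 25→148 °C: 184.78 kJ/s
Q = ΔH = -1448.4 kJ/s = -1448.4 kW
Heat removed = 5214.1 MJ/h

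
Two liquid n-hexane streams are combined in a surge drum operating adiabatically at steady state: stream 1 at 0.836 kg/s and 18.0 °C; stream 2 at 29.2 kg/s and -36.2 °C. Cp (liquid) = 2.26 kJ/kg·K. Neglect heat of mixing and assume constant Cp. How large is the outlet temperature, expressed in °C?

T_out = -34.7 °C

Adiabatic, steady state ⇒ Σ ṁᵢCp,ᵢ(T_out − Tᵢ) = 0
Σ ṁᵢCp,ᵢTᵢ = 0.836×2.26×18.0 + 29.2×2.26×-36.2 = -2354.9
Σ ṁᵢCp,ᵢ = 0.836×2.26 + 29.2×2.26 = 67.881
T_out = -2354.9 / 67.881 = -34.691 °C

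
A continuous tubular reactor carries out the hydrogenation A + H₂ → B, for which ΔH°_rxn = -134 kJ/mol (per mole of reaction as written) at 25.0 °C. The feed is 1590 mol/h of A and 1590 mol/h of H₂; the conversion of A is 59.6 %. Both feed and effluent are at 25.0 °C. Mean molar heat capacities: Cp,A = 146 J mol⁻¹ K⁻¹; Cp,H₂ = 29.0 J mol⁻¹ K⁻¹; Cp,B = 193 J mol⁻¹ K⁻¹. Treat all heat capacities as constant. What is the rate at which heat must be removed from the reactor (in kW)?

Extent of reaction ξ = 0.596 × 1590 = 947.64 mol/h
Reaction term: ξ·ΔH°_rxn = 947.64 × -134 = -126980 kJ/h
Q = ΔH = -126980 kJ/h = -35.273 kW
Heat removed = 35.273 kW

Q_out = 35.3 kW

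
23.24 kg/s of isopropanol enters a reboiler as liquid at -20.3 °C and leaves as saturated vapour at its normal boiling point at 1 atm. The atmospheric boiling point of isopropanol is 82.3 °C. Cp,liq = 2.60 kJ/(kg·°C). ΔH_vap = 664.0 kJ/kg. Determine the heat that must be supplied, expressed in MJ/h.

Q = 77900 MJ/h

liquid -20.3→82.3 °C: 266.76 kJ/kg
vaporisation at 82.3 °C: 664 kJ/kg
Δh = 266.76 + 664 = 930.76 kJ/kg
Q = ṁ·Δh = 23.24 kg/s × 930.76 kJ/kg = 21631 kJ/s
|Q| = 21631 kW = 77871 MJ/h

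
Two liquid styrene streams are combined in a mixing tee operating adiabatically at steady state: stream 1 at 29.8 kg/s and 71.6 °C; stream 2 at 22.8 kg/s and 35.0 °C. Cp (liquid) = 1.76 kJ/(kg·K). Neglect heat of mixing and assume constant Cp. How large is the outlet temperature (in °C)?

Energy balance with Q = 0: Σ ṁᵢCp,ᵢ(T_out − Tᵢ) = 0
T_out = Σ ṁᵢCp,ᵢTᵢ / Σ ṁᵢCp,ᵢ
      = 5159.8 / 92.576 = 55.735 °C

T_out = 55.7 °C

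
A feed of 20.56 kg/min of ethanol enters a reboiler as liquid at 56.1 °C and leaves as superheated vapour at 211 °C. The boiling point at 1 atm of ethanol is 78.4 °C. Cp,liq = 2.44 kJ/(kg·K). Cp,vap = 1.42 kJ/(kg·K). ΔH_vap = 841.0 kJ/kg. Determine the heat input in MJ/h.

Q = 1340 MJ/h

liquid 56.1→78.4 °C: 54.412 kJ/kg
vaporisation at 78.4 °C: 841 kJ/kg
vapour 78.4→211 °C: 188.29 kJ/kg
Δh = 54.412 + 841 + 188.29 = 1083.7 kJ/kg
Q = ṁ·Δh = 20.56 kg/min × 1083.7 kJ/kg = 22281 kJ/min
|Q| = 371.35 kW = 1336.9 MJ/h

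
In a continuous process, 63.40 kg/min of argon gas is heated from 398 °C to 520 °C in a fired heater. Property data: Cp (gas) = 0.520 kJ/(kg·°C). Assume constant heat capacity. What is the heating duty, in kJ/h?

Q = ṁ·Cp·ΔT = 63.40 × 0.520 × (520 − 398) = 4022.1 kJ/min
Converting: 4022.1 / 60 s = 67.035 kW
Heating duty = 241330 kJ/h

Q = 241000 kJ/h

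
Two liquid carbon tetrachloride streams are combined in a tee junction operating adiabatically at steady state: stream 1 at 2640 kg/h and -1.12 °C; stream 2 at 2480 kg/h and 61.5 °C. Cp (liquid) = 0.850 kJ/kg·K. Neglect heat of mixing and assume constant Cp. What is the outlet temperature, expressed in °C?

T_out = 29.2 °C

Energy balance with Q = 0: Σ ṁᵢCp,ᵢ(T_out − Tᵢ) = 0
T_out = Σ ṁᵢCp,ᵢTᵢ / Σ ṁᵢCp,ᵢ
      = 127130 / 4352 = 29.212 °C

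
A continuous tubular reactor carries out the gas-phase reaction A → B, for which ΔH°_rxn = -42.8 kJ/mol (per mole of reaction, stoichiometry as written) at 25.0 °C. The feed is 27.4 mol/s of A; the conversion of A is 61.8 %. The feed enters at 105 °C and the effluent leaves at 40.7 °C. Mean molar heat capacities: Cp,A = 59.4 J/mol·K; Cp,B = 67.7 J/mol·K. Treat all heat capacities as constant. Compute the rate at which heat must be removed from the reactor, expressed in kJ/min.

Q_out = 49600 kJ/min

Extent of reaction ξ = 0.618 × 27.4 = 16.933 mol/s
Reaction term: ξ·ΔH°_rxn = 16.933 × -42.8 = -724.74 kJ/s
Sensible, feed 105→25 °C: -130.2 kJ/s
Outlet flows (mol/s): A 10.467, B 16.933
Sensible, products 25→40.7 °C: 27.759 kJ/s
Q = ΔH = -827.19 kJ/s = -827.19 kW
Heat removed = 49631 kJ/min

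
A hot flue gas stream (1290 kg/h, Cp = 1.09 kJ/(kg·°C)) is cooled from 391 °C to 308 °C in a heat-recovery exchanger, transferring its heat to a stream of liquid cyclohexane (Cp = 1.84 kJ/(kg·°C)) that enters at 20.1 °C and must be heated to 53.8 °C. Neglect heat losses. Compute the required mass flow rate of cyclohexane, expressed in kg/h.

Heat released by hot stream: Q = 1290 × 1.09 × (391 − 308) = 116710 kJ/h
Energy balance on cold side (adiabatic exchanger): Q = ṁ_c·Cp_c·(T_c,out − T_c,in)
ṁ_c = 116710 / [1.84 × (53.8 − 20.1)] = 1882.1 kg/h

ṁ_c = 1880 kg/h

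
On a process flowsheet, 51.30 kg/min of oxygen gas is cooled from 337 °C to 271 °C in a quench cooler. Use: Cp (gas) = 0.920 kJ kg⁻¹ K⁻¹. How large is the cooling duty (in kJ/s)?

Q = ṁ·Cp·ΔT = 51.30 × 0.920 × (271 − 337) = -3114.9 kJ/min
Converting: 3114.9 / 60 s = 51.916 kW

Q_c = 51.9 kJ/s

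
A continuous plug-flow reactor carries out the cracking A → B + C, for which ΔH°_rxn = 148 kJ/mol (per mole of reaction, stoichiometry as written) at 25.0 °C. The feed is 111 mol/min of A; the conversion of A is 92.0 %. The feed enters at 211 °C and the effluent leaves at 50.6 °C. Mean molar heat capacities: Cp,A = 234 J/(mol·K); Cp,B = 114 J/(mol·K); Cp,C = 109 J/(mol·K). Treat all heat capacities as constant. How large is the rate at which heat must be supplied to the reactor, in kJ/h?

Q_in = 655000 kJ/h

Extent of reaction ξ = 0.920 × 111 = 102.12 mol/min
Reaction term: ξ·ΔH°_rxn = 102.12 × 148 = 15114 kJ/min
Sensible, feed 211→25 °C: -4831.2 kJ/min
Outlet flows (mol/min): A 8.88, B 102.12, C 102.12
Sensible, products 25→50.6 °C: 636.18 kJ/min
Q = ΔH = 10919 kJ/min = 181.98 kW
Heat supplied = 655130 kJ/h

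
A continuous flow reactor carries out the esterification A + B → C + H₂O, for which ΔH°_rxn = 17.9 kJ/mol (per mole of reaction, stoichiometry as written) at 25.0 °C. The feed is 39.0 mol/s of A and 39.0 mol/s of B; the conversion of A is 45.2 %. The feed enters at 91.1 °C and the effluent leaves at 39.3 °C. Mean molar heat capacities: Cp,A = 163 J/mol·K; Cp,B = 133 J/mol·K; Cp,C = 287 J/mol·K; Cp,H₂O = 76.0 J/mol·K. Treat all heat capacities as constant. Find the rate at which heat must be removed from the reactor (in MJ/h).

Q_out = 956 MJ/h

Extent of reaction ξ = 0.452 × 39.0 = 17.628 mol/s
Reaction term: ξ·ΔH°_rxn = 17.628 × 17.9 = 315.54 kJ/s
Sensible, feed 91.1→25 °C: -763.06 kJ/s
Outlet flows (mol/s): A 21.372, B 21.372, C 17.628, H₂O 17.628
Sensible, products 25→39.3 °C: 181.97 kJ/s
Q = ΔH = -265.55 kJ/s = -265.55 kW
Heat removed = 955.98 MJ/h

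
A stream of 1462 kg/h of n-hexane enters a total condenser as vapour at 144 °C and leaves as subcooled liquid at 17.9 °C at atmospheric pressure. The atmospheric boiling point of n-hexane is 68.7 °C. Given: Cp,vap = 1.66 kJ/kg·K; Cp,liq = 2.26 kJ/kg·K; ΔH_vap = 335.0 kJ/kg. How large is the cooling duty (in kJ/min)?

Q_c = 14000 kJ/min

vapour 144→68.7 °C: -125 kJ/kg
condensation at 68.7 °C: -335 kJ/kg
liquid 68.7→17.9 °C: -114.81 kJ/kg
Δh = -125 + -335 + -114.81 = -574.81 kJ/kg
Q = ṁ·Δh = 1462 kg/h × -574.81 kJ/kg = -840370 kJ/h
|Q| = 233.44 kW = 14006 kJ/min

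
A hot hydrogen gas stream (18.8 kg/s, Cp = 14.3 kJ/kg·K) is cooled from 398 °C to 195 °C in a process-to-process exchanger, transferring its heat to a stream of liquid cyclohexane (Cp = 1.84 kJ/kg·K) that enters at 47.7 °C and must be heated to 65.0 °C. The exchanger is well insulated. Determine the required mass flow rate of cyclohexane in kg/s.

Heat released by hot stream: Q = 18.8 × 14.3 × (398 − 195) = 54575 kJ/s
Energy balance on cold side (adiabatic exchanger): Q = ṁ_c·Cp_c·(T_c,out − T_c,in)
ṁ_c = 54575 / [1.84 × (65.0 − 47.7)] = 1714.5 kg/s

ṁ_c = 1710 kg/s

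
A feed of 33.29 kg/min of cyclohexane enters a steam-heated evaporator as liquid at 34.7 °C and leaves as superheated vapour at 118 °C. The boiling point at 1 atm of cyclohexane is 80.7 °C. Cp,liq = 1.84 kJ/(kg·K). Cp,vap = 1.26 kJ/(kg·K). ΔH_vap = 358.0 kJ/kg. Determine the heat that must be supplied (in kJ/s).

Q = 272 kJ/s

liquid 34.7→80.7 °C: 84.64 kJ/kg
vaporisation at 80.7 °C: 358 kJ/kg
vapour 80.7→118 °C: 46.998 kJ/kg
Δh = 84.64 + 358 + 46.998 = 489.64 kJ/kg
Q = ṁ·Δh = 33.29 kg/min × 489.64 kJ/kg = 16300 kJ/min
|Q| = 271.67 kW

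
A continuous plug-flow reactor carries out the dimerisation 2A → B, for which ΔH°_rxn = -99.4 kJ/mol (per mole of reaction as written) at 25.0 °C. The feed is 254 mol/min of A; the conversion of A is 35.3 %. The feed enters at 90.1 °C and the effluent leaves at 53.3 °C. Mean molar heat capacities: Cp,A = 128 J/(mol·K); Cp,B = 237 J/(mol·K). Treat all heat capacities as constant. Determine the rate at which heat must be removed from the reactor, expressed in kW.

Extent of reaction ξ = 0.353 × 254 / 2 = 44.831 mol/min
Reaction term: ξ·ΔH°_rxn = 44.831 × -99.4 = -4456.2 kJ/min
Sensible, feed 90.1→25 °C: -2116.5 kJ/min
Outlet flows (mol/min): A 164.34, B 44.831
Sensible, products 25→53.3 °C: 895.98 kJ/min
Q = ΔH = -5676.7 kJ/min = -94.612 kW
Heat removed = 94.612 kW

Q_out = 94.6 kW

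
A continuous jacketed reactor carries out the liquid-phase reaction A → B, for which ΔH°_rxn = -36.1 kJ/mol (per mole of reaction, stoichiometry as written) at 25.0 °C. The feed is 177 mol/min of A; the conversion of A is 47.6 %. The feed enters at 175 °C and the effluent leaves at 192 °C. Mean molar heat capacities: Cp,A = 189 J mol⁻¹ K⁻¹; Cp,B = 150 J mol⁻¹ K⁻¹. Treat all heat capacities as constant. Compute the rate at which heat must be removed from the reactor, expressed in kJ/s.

Extent of reaction ξ = 0.476 × 177 = 84.252 mol/min
Reaction term: ξ·ΔH°_rxn = 84.252 × -36.1 = -3041.5 kJ/min
Sensible, feed 175→25 °C: -5017.9 kJ/min
Outlet flows (mol/min): A 92.748, B 84.252
Sensible, products 25→192 °C: 5037.9 kJ/min
Q = ΔH = -3021.5 kJ/min = -50.359 kW
Heat removed = 50.359 kJ/s

Q_out = 50.4 kJ/s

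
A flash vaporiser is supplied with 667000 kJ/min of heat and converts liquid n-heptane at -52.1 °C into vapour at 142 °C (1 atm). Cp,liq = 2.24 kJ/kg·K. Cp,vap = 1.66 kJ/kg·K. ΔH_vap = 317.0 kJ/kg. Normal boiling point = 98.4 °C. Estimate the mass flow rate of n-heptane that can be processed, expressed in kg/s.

Δh = 2.24×(98.4−-52.1) + 317.0 + 1.66×(142−98.4) = 726.5 kJ/kg
Q = 667000 kJ/min = 11117 kJ/s = 11117 kJ/s
ṁ = Q/Δh = 11117 / 726.5 = 15.302 kg/s

ṁ = 15.3 kg/s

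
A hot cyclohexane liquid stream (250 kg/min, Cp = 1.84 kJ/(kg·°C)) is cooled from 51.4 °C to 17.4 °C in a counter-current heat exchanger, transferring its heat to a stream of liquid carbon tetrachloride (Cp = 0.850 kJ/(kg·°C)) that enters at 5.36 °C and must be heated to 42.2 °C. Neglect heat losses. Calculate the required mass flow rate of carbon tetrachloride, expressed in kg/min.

ṁ_c = 499 kg/min

Heat released by hot stream: Q = 250 × 1.84 × (51.4 − 17.4) = 15640 kJ/min
Energy balance on cold side (adiabatic exchanger): Q = ṁ_c·Cp_c·(T_c,out − T_c,in)
ṁ_c = 15640 / [0.850 × (42.2 − 5.36)] = 499.46 kg/min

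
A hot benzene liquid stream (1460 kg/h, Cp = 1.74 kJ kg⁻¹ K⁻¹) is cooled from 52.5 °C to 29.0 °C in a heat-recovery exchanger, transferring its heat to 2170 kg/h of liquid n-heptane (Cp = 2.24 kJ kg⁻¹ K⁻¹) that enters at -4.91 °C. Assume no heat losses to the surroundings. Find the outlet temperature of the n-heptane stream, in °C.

T_c,out = 7.37 °C

Heat released by hot stream: Q = 1460 × 1.74 × (52.5 − 29.0) = 59699 kJ/h
Energy balance on cold side (adiabatic exchanger): Q = ṁ_c·Cp_c·(T_c,out − T_c,in)
T_c,out = -4.91 + 59699/(2170 × 2.24) = 7.3718 °C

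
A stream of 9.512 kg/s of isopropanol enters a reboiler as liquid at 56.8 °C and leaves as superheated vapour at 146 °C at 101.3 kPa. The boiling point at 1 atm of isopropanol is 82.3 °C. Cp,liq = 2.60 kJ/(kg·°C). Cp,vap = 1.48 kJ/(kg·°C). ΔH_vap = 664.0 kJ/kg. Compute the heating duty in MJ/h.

liquid 56.8→82.3 °C: 66.3 kJ/kg
vaporisation at 82.3 °C: 664 kJ/kg
vapour 82.3→146 °C: 94.276 kJ/kg
Δh = 66.3 + 664 + 94.276 = 824.58 kJ/kg
Q = ṁ·Δh = 9.512 kg/s × 824.58 kJ/kg = 7843.4 kJ/s
|Q| = 7843.4 kW = 28236 MJ/h

Q = 28200 MJ/h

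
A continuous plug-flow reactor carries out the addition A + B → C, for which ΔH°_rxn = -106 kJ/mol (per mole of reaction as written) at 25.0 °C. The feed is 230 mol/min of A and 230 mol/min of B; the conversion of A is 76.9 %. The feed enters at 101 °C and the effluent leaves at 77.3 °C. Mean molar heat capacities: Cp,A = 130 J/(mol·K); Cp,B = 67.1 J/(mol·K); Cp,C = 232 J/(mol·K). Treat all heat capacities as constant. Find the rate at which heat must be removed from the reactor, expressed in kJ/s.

Extent of reaction ξ = 0.769 × 230 = 176.87 mol/min
Reaction term: ξ·ΔH°_rxn = 176.87 × -106 = -18748 kJ/min
Sensible, feed 101→25 °C: -3445.3 kJ/min
Outlet flows (mol/min): A 53.13, B 53.13, C 176.87
Sensible, products 25→77.3 °C: 2693.8 kJ/min
Q = ΔH = -19500 kJ/min = -325 kW
Heat removed = 325 kJ/s

Q_out = 325 kJ/s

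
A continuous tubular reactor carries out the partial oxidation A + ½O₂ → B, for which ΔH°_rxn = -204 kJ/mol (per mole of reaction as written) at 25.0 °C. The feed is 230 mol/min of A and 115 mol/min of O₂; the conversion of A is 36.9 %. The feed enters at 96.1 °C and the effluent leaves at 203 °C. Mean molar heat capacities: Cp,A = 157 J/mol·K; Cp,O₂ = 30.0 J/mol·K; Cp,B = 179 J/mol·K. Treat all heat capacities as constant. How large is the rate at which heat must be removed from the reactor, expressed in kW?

Extent of reaction ξ = 0.369 × 230 = 84.87 mol/min
Reaction term: ξ·ΔH°_rxn = 84.87 × -204 = -17313 kJ/min
Sensible, feed 96.1→25 °C: -2812.7 kJ/min
Outlet flows (mol/min): A 145.13, O₂ 72.565, B 84.87
Sensible, products 25→203 °C: 7147.4 kJ/min
Q = ΔH = -12979 kJ/min = -216.31 kW
Heat removed = 216.31 kW

Q_out = 216 kW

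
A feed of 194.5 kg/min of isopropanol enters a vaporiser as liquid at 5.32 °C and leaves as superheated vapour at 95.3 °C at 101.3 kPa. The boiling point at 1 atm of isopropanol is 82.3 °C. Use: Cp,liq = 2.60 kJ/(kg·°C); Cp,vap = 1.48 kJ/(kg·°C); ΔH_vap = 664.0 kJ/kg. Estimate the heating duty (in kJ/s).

liquid 5.32→82.3 °C: 200.15 kJ/kg
vaporisation at 82.3 °C: 664 kJ/kg
vapour 82.3→95.3 °C: 19.24 kJ/kg
Δh = 200.15 + 664 + 19.24 = 883.39 kJ/kg
Q = ṁ·Δh = 194.5 kg/min × 883.39 kJ/kg = 171820 kJ/min
|Q| = 2863.6 kW

Q = 2860 kJ/s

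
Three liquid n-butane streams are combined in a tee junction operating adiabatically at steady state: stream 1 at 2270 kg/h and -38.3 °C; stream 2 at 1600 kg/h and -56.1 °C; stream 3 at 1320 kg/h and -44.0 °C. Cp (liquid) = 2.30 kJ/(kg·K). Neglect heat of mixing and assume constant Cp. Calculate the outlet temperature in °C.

Adiabatic, steady state ⇒ Σ ṁᵢCp,ᵢ(T_out − Tᵢ) = 0
Σ ṁᵢCp,ᵢTᵢ = 2270×2.30×-38.3 + 1600×2.30×-56.1 + 1320×2.30×-44.0 = -540000
Σ ṁᵢCp,ᵢ = 2270×2.30 + 1600×2.30 + 1320×2.30 = 11937
T_out = -540000 / 11937 = -45.237 °C

T_out = -45.2 °C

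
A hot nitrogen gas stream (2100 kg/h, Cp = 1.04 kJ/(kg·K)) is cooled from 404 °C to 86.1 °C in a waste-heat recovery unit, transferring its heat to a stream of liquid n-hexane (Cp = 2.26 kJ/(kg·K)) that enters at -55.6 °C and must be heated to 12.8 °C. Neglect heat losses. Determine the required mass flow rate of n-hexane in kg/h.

ṁ_c = 4490 kg/h

Heat released by hot stream: Q = 2100 × 1.04 × (404 − 86.1) = 694290 kJ/h
Energy balance on cold side (adiabatic exchanger): Q = ṁ_c·Cp_c·(T_c,out − T_c,in)
ṁ_c = 694290 / [2.26 × (12.8 − -55.6)] = 4491.4 kg/h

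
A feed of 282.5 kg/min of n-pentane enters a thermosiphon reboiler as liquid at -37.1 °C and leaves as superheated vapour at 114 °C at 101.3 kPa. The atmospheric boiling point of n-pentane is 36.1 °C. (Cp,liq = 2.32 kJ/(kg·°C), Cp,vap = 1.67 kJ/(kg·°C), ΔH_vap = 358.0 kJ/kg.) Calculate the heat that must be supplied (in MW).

Q = 3.10 MW

liquid -37.1→36.1 °C: 169.82 kJ/kg
vaporisation at 36.1 °C: 358 kJ/kg
vapour 36.1→114 °C: 130.09 kJ/kg
Δh = 169.82 + 358 + 130.09 = 657.92 kJ/kg
Q = ṁ·Δh = 282.5 kg/min × 657.92 kJ/kg = 185860 kJ/min
|Q| = 3097.7 kW = 3.0977 MW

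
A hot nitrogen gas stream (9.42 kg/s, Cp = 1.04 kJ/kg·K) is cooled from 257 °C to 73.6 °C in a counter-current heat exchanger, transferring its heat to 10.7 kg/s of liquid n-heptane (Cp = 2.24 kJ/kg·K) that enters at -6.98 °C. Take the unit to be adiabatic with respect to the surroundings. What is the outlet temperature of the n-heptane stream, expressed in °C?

Heat released by hot stream: Q = 9.42 × 1.04 × (257 − 73.6) = 1796.7 kJ/s
Energy balance on cold side (adiabatic exchanger): Q = ṁ_c·Cp_c·(T_c,out − T_c,in)
T_c,out = -6.98 + 1796.7/(10.7 × 2.24) = 67.984 °C

T_c,out = 68.0 °C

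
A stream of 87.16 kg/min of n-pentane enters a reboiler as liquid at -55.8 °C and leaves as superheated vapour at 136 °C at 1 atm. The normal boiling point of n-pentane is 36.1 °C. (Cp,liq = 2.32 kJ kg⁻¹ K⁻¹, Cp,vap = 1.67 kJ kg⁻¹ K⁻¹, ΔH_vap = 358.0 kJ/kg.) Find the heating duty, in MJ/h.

Q = 3860 MJ/h

liquid -55.8→36.1 °C: 213.21 kJ/kg
vaporisation at 36.1 °C: 358 kJ/kg
vapour 36.1→136 °C: 166.83 kJ/kg
Δh = 213.21 + 358 + 166.83 = 738.04 kJ/kg
Q = ṁ·Δh = 87.16 kg/min × 738.04 kJ/kg = 64328 kJ/min
|Q| = 1072.1 kW = 3859.7 MJ/h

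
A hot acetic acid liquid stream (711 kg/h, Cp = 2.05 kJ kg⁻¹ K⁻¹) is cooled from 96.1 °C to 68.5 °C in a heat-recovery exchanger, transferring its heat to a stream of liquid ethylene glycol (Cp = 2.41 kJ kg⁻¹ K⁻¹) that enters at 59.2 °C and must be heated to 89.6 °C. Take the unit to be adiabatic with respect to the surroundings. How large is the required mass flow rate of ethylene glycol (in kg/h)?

ṁ_c = 549 kg/h

Heat released by hot stream: Q = 711 × 2.05 × (96.1 − 68.5) = 40228 kJ/h
Energy balance on cold side (adiabatic exchanger): Q = ṁ_c·Cp_c·(T_c,out − T_c,in)
ṁ_c = 40228 / [2.41 × (89.6 − 59.2)] = 549.09 kg/h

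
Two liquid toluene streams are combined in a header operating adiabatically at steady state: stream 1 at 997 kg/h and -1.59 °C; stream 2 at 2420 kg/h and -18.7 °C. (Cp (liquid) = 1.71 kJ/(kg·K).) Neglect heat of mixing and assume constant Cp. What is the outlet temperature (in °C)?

Energy balance with Q = 0: Σ ṁᵢCp,ᵢ(T_out − Tᵢ) = 0
T_out = Σ ṁᵢCp,ᵢTᵢ / Σ ṁᵢCp,ᵢ
      = -80095 / 5843.1 = -13.708 °C

T_out = -13.7 °C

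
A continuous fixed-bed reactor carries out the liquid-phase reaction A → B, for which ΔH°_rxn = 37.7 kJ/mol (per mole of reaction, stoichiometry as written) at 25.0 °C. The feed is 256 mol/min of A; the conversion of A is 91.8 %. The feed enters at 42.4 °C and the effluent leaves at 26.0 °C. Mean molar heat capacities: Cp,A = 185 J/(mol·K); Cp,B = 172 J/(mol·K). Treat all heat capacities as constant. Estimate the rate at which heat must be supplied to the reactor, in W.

Extent of reaction ξ = 0.918 × 256 = 235.01 mol/min
Reaction term: ξ·ΔH°_rxn = 235.01 × 37.7 = 8859.8 kJ/min
Sensible, feed 42.4→25 °C: -824.06 kJ/min
Outlet flows (mol/min): A 20.992, B 235.01
Sensible, products 25→26.0 °C: 44.305 kJ/min
Q = ΔH = 8080 kJ/min = 134.67 kW
Heat supplied = 134670 W

Q_in = 135000 W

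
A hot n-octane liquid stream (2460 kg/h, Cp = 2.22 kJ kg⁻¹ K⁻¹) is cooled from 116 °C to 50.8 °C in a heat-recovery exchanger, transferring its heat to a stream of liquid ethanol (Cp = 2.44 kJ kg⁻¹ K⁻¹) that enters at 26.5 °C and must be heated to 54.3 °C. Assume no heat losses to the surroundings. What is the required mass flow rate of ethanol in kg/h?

Heat released by hot stream: Q = 2460 × 2.22 × (116 − 50.8) = 356070 kJ/h
Energy balance on cold side (adiabatic exchanger): Q = ṁ_c·Cp_c·(T_c,out − T_c,in)
ṁ_c = 356070 / [2.44 × (54.3 − 26.5)] = 5249.3 kg/h

ṁ_c = 5250 kg/h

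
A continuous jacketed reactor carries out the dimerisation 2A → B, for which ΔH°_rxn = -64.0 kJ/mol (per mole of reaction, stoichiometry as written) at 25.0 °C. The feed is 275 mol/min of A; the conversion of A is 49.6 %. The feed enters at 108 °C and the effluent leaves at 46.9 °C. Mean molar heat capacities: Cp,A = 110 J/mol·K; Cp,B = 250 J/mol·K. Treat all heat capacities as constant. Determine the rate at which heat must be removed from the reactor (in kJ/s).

Extent of reaction ξ = 0.496 × 275 / 2 = 68.2 mol/min
Reaction term: ξ·ΔH°_rxn = 68.2 × -64.0 = -4364.8 kJ/min
Sensible, feed 108→25 °C: -2510.8 kJ/min
Outlet flows (mol/min): A 138.6, B 68.2
Sensible, products 25→46.9 °C: 707.28 kJ/min
Q = ΔH = -6168.3 kJ/min = -102.8 kW
Heat removed = 102.8 kJ/s

Q_out = 103 kJ/s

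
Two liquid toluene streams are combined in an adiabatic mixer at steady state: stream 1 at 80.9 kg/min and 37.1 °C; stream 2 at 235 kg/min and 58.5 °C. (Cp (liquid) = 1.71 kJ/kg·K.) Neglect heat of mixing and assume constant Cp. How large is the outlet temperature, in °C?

Energy balance with Q = 0: Σ ṁᵢCp,ᵢ(T_out − Tᵢ) = 0
T_out = Σ ṁᵢCp,ᵢTᵢ / Σ ṁᵢCp,ᵢ
      = 28641 / 540.19 = 53.02 °C

T_out = 53.0 °C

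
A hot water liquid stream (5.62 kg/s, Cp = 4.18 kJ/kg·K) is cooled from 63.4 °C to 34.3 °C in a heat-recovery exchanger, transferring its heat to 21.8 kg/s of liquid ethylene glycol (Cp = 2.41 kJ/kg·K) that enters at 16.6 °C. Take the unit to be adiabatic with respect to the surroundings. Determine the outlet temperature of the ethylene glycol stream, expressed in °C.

T_c,out = 29.6 °C

Heat released by hot stream: Q = 5.62 × 4.18 × (63.4 − 34.3) = 683.61 kJ/s
Energy balance on cold side (adiabatic exchanger): Q = ṁ_c·Cp_c·(T_c,out − T_c,in)
T_c,out = 16.6 + 683.61/(21.8 × 2.41) = 29.612 °C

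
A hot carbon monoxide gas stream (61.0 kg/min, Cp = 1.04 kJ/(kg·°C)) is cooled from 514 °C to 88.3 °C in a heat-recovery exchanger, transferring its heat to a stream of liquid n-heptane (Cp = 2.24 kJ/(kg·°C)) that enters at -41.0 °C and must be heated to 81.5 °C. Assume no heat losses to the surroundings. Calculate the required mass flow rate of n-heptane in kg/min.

ṁ_c = 98.4 kg/min

Heat released by hot stream: Q = 61.0 × 1.04 × (514 − 88.3) = 27006 kJ/min
Energy balance on cold side (adiabatic exchanger): Q = ṁ_c·Cp_c·(T_c,out − T_c,in)
ṁ_c = 27006 / [2.24 × (81.5 − -41.0)] = 98.42 kg/min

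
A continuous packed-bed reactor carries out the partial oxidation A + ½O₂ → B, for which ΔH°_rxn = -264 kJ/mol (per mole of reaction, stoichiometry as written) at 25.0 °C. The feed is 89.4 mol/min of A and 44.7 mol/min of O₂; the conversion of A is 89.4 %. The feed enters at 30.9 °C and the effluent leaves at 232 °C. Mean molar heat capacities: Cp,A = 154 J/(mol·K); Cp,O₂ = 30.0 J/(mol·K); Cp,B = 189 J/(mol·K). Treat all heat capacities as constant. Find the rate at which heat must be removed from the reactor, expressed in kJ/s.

Extent of reaction ξ = 0.894 × 89.4 = 79.924 mol/min
Reaction term: ξ·ΔH°_rxn = 79.924 × -264 = -21100 kJ/min
Sensible, feed 30.9→25 °C: -89.141 kJ/min
Outlet flows (mol/min): A 9.4764, O₂ 4.7382, B 79.924
Sensible, products 25→232 °C: 3458.4 kJ/min
Q = ΔH = -17731 kJ/min = -295.51 kW
Heat removed = 295.51 kJ/s

Q_out = 296 kJ/s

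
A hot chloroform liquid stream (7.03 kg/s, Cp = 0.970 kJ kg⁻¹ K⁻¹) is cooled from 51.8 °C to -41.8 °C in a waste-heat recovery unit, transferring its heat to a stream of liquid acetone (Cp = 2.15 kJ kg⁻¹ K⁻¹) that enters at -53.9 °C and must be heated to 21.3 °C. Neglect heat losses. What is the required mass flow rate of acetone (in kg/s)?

ṁ_c = 3.95 kg/s

Heat released by hot stream: Q = 7.03 × 0.970 × (51.8 − -41.8) = 638.27 kJ/s
Energy balance on cold side (adiabatic exchanger): Q = ṁ_c·Cp_c·(T_c,out − T_c,in)
ṁ_c = 638.27 / [2.15 × (21.3 − -53.9)] = 3.9477 kg/s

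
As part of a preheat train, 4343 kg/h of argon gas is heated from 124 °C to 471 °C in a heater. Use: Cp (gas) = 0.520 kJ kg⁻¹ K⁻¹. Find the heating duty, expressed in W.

Q = 218000 W

Q = ṁ·Cp·ΔT = 4343 × 0.520 × (471 − 124) = 783650 kJ/h
Converting: 783650 / 3600 s = 217.68 kW
Heating duty = 217680 W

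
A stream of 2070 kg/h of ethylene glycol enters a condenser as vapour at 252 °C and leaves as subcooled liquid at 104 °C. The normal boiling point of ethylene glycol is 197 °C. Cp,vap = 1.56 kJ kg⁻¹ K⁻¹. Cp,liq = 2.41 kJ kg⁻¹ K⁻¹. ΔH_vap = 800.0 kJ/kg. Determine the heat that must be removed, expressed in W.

vapour 252→197 °C: -85.8 kJ/kg
condensation at 197 °C: -800 kJ/kg
liquid 197→104 °C: -224.13 kJ/kg
Δh = -85.8 + -800 + -224.13 = -1109.9 kJ/kg
Q = ṁ·Δh = 2070 kg/h × -1109.9 kJ/kg = -2.2976e+06 kJ/h
|Q| = 638.21 kW = 638210 W

Q_c = 638000 W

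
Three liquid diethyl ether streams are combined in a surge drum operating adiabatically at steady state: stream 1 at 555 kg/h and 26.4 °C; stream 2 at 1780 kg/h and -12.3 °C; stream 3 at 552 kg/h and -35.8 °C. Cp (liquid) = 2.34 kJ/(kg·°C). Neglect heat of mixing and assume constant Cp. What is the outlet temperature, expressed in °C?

T_out = -9.35 °C

Adiabatic, steady state ⇒ Σ ṁᵢCp,ᵢ(T_out − Tᵢ) = 0
T_out = Σ ṁᵢCp,ᵢTᵢ / Σ ṁᵢCp,ᵢ
      = -63188 / 6755.6 = -9.3535 °C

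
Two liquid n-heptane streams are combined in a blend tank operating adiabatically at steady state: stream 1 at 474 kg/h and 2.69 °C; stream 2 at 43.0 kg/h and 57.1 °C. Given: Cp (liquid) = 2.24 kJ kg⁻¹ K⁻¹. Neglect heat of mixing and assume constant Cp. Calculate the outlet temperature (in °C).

T_out = 7.22 °C

Adiabatic, steady state ⇒ Σ ṁᵢCp,ᵢ(T_out − Tᵢ) = 0
T_out = Σ ṁᵢCp,ᵢTᵢ / Σ ṁᵢCp,ᵢ
      = 8356 / 1158.1 = 7.2154 °C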